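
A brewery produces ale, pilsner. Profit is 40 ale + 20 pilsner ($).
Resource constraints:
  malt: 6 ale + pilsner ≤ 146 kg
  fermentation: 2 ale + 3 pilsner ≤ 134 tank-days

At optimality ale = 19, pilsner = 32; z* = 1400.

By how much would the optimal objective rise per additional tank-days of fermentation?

5

At the optimum: malt uses 146 of 146 (binding); fermentation uses 134 of 134 (binding).
The binding rows give the dual system: 6·y_malt + 2·y_fermentation = 40 and 1·y_malt + 3·y_fermentation = 20.
Solving: y_malt = 5, y_fermentation = 5.
Shadow price of fermentation = 5.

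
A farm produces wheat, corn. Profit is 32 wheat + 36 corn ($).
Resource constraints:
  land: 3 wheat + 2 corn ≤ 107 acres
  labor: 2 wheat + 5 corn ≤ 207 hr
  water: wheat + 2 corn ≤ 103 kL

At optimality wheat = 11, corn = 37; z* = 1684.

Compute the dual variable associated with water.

0

Binding: land and labor. Non-binding: water (18 unused).
By complementary slackness, y = 0 for the non-binding constraint.
The binding rows give the dual system: 3·y_land + 2·y_labor = 32 and 2·y_land + 5·y_labor = 36.
→ y_land = 8 and y_labor = 4.
Shadow price of water = 0.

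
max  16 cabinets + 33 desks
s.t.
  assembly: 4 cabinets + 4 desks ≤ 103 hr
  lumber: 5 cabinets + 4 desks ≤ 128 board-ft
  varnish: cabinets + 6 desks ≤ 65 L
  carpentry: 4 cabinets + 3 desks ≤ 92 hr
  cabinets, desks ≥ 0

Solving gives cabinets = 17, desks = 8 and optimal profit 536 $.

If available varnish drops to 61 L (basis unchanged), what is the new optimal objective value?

520

Binding: varnish and carpentry. Non-binding: assembly (3 unused), lumber (11 unused).
Since assembly, lumber are not tight, their duals are 0.
From A_Bᵀ y = c: 1·y_varnish + 4·y_carpentry = 16; 6·y_varnish + 3·y_carpentry = 33.
This yields shadow prices y_varnish = 4, y_carpentry = 3.
Δz = y_varnish·Δb = 4 × (-4) = -16, so new z* = 536 − 16 = 520.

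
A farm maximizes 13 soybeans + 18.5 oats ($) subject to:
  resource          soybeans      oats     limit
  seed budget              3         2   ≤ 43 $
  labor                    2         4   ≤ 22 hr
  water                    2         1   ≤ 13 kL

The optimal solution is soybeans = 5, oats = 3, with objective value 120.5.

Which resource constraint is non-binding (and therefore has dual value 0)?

seed budget

seed budget: 21/43 (slack 22)
labor: 22/22 (binding)
water: 13/13 (binding)
By complementary slackness, a constraint with positive slack has shadow price 0 → seed budget.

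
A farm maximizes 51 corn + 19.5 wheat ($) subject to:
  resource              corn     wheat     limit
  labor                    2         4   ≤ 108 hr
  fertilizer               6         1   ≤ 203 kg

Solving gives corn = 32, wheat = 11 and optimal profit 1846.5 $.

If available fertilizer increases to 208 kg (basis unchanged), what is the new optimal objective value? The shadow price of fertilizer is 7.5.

1884

Δb = 5, so new z* = 1846.5 + (7.5)·(5) = 1846.5 + 37.5 = 1884.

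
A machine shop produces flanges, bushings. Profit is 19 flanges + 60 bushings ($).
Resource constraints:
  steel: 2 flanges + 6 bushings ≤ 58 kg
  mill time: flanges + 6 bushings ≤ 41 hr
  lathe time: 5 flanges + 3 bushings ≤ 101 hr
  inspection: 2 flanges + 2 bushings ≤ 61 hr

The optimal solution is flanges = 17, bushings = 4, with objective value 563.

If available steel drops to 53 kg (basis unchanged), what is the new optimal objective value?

518

Binding: steel and mill time. Non-binding: lathe time (4 unused), inspection (19 unused).
Since lathe time, inspection are not tight, their duals are 0.
From A_Bᵀ y = c: 2·y_steel + 1·y_mill time = 19; 6·y_steel + 6·y_mill time = 60.
→ y_steel = 9 and y_mill time = 1.
Δz = y_steel·Δb = 9 × (-5) = -45, so new z* = 563 − 45 = 518.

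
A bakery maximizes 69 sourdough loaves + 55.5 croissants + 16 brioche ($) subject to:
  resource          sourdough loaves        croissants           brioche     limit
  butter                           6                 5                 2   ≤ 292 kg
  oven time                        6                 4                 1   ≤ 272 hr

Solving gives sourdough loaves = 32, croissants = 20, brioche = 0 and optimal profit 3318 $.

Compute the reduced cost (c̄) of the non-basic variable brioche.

Check each constraint at x*: butter 292/292 (tight); oven time 272/272 (tight).
From A_Bᵀ y = c: 6·y_butter + 6·y_oven time = 69; 5·y_butter + 4·y_oven time = 55.5.
Solving: y_butter = 9.5, y_oven time = 2.
Reduced cost of brioche: c₃ − yᵀa₃ = 16 − (9.5·2 + 2·1) = 16 − 21 = -5.

-5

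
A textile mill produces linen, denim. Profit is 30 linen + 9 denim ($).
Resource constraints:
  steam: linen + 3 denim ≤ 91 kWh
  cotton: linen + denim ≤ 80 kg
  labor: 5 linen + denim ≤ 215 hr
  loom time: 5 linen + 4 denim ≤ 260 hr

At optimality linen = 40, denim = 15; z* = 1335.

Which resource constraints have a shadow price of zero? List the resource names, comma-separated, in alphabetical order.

cotton, steam

steam: 85/91 (slack 6)
cotton: 55/80 (slack 25)
labor: 215/215 (binding)
loom time: 260/260 (binding)
By complementary slackness, a constraint with positive slack has shadow price 0 → cotton, steam.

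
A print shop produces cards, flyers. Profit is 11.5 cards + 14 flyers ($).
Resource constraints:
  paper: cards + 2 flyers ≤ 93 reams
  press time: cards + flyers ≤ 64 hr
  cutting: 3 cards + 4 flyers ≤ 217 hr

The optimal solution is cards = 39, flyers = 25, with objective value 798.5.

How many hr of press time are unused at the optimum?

press time used = 1·39 + 1·25 = 64; slack = 64 − 64 = 0.

0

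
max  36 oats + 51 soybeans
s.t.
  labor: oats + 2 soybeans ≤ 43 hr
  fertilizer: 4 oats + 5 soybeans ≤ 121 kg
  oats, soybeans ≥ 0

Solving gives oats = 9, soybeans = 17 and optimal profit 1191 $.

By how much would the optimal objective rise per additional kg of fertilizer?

7

At the optimum: labor uses 43 of 43 (binding); fertilizer uses 121 of 121 (binding).
The binding rows give the dual system: 1·y_labor + 4·y_fertilizer = 36 and 2·y_labor + 5·y_fertilizer = 51.
Solving: y_labor = 8, y_fertilizer = 7.
Shadow price of fertilizer = 7.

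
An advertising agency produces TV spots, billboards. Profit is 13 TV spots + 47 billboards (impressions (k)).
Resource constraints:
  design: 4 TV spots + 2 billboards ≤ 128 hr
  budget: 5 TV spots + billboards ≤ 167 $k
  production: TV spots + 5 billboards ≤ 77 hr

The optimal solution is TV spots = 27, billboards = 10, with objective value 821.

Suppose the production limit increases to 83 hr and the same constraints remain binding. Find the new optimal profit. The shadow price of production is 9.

875

Δb = 6, so new z* = 821 + (9)·(6) = 821 + 54 = 875.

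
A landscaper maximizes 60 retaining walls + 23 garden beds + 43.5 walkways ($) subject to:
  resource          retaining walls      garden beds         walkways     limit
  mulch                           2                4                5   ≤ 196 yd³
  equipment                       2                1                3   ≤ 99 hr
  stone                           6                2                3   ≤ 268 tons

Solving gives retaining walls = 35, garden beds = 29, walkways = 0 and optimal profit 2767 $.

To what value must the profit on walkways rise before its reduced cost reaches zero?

48

At the optimum: mulch uses 186 of 196 (slack = 10); equipment uses 99 of 99 (binding); stone uses 268 of 268 (binding).
Slack constraints have shadow price 0 (complementary slackness).
Dual feasibility on the basic columns requires 2·y_equipment + 6·y_stone = 60, 1·y_equipment + 2·y_stone = 23.
→ y_equipment = 9 and y_stone = 7.
walkways enters the basis when its profit ≥ yᵀa₃ = 9·3 + 7·3 = 48.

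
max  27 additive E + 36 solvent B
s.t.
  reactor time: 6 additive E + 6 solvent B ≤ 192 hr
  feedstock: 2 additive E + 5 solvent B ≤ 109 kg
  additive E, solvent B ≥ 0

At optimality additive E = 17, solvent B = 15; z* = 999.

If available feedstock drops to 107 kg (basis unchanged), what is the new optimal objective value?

993

At the optimum: reactor time uses 192 of 192 (binding); feedstock uses 109 of 109 (binding).
Dual feasibility on the basic columns requires 6·y_reactor time + 2·y_feedstock = 27, 6·y_reactor time + 5·y_feedstock = 36.
Solving: y_reactor time = 3.5, y_feedstock = 3.
Δz = y_feedstock·Δb = 3 × (-2) = -6, so new z* = 999 − 6 = 993.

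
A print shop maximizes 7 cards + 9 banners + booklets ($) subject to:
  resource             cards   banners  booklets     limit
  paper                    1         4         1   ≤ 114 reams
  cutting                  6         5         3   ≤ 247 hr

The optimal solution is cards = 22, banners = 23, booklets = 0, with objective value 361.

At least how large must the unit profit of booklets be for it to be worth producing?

4

Both paper and cutting are binding at x*.
The binding rows give the dual system: 1·y_paper + 6·y_cutting = 7 and 4·y_paper + 5·y_cutting = 9.
Solving: y_paper = 1, y_cutting = 1.
booklets enters the basis when its profit ≥ yᵀa₃ = 1·1 + 1·3 = 4.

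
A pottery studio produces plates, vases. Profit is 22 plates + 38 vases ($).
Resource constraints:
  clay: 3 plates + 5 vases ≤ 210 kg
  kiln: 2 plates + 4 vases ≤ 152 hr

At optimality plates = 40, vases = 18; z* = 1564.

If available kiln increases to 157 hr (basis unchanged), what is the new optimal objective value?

Both clay and kiln are binding at x*.
From A_Bᵀ y = c: 3·y_clay + 2·y_kiln = 22; 5·y_clay + 4·y_kiln = 38.
→ y_clay = 6 and y_kiln = 2.
Δz = y_kiln·Δb = 2 × (5) = 10, so new z* = 1564 + 10 = 1574.

1574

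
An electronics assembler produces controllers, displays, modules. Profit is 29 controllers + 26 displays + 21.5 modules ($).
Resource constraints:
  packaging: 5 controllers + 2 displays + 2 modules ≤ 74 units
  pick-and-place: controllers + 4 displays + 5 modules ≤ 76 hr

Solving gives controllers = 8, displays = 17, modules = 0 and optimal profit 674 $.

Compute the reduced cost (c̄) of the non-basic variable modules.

At the optimum: packaging uses 74 of 74 (binding); pick-and-place uses 76 of 76 (binding).
The binding rows give the dual system: 5·y_packaging + 1·y_pick-and-place = 29 and 2·y_packaging + 4·y_pick-and-place = 26.
→ y_packaging = 5 and y_pick-and-place = 4.
Reduced cost of modules: c₃ − yᵀa₃ = 21.5 − (5·2 + 4·5) = 21.5 − 30 = -8.5.

-8.5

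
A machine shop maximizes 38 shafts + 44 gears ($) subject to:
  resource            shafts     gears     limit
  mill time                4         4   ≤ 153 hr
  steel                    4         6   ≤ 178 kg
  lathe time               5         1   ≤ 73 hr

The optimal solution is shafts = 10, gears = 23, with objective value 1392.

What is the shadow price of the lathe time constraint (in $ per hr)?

Binding: steel and lathe time. Non-binding: mill time (21 unused).
Since mill time is not tight, its dual is 0.
From A_Bᵀ y = c: 4·y_steel + 5·y_lathe time = 38; 6·y_steel + 1·y_lathe time = 44.
Solving: y_steel = 7, y_lathe time = 2.
Shadow price of lathe time = 2.

2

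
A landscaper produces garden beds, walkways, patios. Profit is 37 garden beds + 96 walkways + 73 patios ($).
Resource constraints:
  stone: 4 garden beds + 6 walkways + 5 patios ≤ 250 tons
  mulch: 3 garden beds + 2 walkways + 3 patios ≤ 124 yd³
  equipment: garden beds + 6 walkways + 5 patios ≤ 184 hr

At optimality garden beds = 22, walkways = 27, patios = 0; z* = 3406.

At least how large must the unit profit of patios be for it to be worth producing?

80

Binding: stone and equipment. Non-binding: mulch (4 unused).
By complementary slackness, y = 0 for the non-binding constraint.
Dual feasibility on the basic columns requires 4·y_stone + 1·y_equipment = 37, 6·y_stone + 6·y_equipment = 96.
→ y_stone = 7 and y_equipment = 9.
patios enters the basis when its profit ≥ yᵀa₃ = 7·5 + 9·5 = 80.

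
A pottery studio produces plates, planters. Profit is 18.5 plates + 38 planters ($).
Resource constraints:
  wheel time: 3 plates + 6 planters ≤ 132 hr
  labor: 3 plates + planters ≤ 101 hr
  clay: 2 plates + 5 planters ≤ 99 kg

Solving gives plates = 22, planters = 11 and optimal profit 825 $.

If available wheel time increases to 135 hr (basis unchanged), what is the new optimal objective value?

841.5

Binding: wheel time and clay. Non-binding: labor (24 unused).
Since labor is not tight, its dual is 0.
Dual feasibility on the basic columns requires 3·y_wheel time + 2·y_clay = 18.5, 6·y_wheel time + 5·y_clay = 38.
Solving: y_wheel time = 5.5, y_clay = 1.
Δz = y_wheel time·Δb = 5.5 × (3) = 16.5, so new z* = 825 + 16.5 = 841.5.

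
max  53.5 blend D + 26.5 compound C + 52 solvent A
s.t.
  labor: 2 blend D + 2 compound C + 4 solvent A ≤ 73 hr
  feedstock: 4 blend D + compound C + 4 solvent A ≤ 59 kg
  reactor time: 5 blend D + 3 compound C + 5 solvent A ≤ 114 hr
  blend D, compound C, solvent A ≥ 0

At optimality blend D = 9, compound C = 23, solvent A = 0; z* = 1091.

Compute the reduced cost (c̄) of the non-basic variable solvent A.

-1.5

At the optimum: labor uses 64 of 73 (slack = 9); feedstock uses 59 of 59 (binding); reactor time uses 114 of 114 (binding).
By complementary slackness, y = 0 for the non-binding constraint.
From A_Bᵀ y = c: 4·y_feedstock + 5·y_reactor time = 53.5; 1·y_feedstock + 3·y_reactor time = 26.5.
→ y_feedstock = 4 and y_reactor time = 7.5.
Reduced cost of solvent A: c₃ − yᵀa₃ = 52 − (4·4 + 7.5·5) = 52 − 53.5 = -1.5.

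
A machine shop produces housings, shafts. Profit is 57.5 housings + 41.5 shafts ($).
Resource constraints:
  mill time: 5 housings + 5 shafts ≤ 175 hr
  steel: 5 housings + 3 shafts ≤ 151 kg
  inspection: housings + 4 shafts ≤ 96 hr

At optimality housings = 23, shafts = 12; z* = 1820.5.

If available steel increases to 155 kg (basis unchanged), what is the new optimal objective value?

1852.5

At the optimum: mill time uses 175 of 175 (binding); steel uses 151 of 151 (binding); inspection uses 71 of 96 (slack = 25).
Slack constraints have shadow price 0 (complementary slackness).
From A_Bᵀ y = c: 5·y_mill time + 5·y_steel = 57.5; 5·y_mill time + 3·y_steel = 41.5.
Solving: y_mill time = 3.5, y_steel = 8.
Δz = y_steel·Δb = 8 × (4) = 32, so new z* = 1820.5 + 32 = 1852.5.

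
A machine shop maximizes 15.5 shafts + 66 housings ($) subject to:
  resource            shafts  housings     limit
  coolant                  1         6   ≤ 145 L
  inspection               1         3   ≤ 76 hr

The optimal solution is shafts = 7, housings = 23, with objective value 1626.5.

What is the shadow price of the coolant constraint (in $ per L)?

6.5

Check each constraint at x*: coolant 145/145 (tight); inspection 76/76 (tight).
The binding rows give the dual system: 1·y_coolant + 1·y_inspection = 15.5 and 6·y_coolant + 3·y_inspection = 66.
Solving: y_coolant = 6.5, y_inspection = 9.
Shadow price of coolant = 6.5.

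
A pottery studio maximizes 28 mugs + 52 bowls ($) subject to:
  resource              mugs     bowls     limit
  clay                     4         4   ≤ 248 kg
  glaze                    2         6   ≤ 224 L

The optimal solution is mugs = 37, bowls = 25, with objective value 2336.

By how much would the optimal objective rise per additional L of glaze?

6

At the optimum: clay uses 248 of 248 (binding); glaze uses 224 of 224 (binding).
Dual feasibility on the basic columns requires 4·y_clay + 2·y_glaze = 28, 4·y_clay + 6·y_glaze = 52.
→ y_clay = 4 and y_glaze = 6.
Shadow price of glaze = 6.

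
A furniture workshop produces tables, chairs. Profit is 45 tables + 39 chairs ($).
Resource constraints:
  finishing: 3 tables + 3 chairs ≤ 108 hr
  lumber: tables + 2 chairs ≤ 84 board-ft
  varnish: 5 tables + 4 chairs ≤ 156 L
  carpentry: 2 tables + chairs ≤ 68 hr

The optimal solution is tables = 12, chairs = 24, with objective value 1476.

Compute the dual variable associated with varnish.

6

At the optimum: finishing uses 108 of 108 (binding); lumber uses 60 of 84 (slack = 24); varnish uses 156 of 156 (binding); carpentry uses 48 of 68 (slack = 20).
Since lumber, carpentry are not tight, their duals are 0.
From A_Bᵀ y = c: 3·y_finishing + 5·y_varnish = 45; 3·y_finishing + 4·y_varnish = 39.
Solving: y_finishing = 5, y_varnish = 6.
Shadow price of varnish = 6.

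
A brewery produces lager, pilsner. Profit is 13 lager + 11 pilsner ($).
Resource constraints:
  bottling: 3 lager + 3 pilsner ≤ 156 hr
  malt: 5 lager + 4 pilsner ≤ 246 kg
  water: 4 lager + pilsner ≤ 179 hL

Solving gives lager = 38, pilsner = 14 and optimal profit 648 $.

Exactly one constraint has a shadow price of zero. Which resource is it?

bottling: 156/156 (binding)
malt: 246/246 (binding)
water: 166/179 (slack 13)
By complementary slackness, a constraint with positive slack has shadow price 0 → water.

water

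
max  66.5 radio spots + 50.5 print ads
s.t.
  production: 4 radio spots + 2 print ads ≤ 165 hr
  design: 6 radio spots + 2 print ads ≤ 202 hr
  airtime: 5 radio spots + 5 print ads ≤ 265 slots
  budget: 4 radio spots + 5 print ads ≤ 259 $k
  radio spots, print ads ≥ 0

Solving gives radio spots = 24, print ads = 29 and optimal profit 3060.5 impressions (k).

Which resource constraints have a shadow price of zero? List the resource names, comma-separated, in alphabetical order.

budget, production

production: 154/165 (slack 11)
design: 202/202 (binding)
airtime: 265/265 (binding)
budget: 241/259 (slack 18)
By complementary slackness, a constraint with positive slack has shadow price 0 → budget, production.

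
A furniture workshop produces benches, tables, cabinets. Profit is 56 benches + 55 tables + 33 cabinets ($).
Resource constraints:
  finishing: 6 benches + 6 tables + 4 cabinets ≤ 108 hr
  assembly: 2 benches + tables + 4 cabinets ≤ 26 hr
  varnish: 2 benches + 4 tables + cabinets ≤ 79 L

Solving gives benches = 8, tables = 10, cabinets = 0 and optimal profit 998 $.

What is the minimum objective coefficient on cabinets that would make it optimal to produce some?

Binding: finishing and assembly. Non-binding: varnish (23 unused).
Slack constraints have shadow price 0 (complementary slackness).
From A_Bᵀ y = c: 6·y_finishing + 2·y_assembly = 56; 6·y_finishing + 1·y_assembly = 55.
This yields shadow prices y_finishing = 9, y_assembly = 1.
cabinets enters the basis when its profit ≥ yᵀa₃ = 9·4 + 1·4 = 40.

40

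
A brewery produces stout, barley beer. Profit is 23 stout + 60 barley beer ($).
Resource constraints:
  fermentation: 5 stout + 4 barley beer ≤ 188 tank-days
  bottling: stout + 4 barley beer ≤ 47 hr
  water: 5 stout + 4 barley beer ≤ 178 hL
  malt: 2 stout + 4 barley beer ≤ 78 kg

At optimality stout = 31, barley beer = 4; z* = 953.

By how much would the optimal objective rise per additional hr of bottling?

At the optimum: fermentation uses 171 of 188 (slack = 17); bottling uses 47 of 47 (binding); water uses 171 of 178 (slack = 7); malt uses 78 of 78 (binding).
By complementary slackness, y = 0 for the non-binding constraints.
From A_Bᵀ y = c: 1·y_bottling + 2·y_malt = 23; 4·y_bottling + 4·y_malt = 60.
→ y_bottling = 7 and y_malt = 8.
Shadow price of bottling = 7.

7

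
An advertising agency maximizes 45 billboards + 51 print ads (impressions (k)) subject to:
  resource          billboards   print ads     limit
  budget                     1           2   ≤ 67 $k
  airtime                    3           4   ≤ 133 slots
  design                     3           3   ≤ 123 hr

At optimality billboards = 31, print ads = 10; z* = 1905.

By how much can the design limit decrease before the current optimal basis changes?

Binding constraints: airtime, design. The basis is B = [[3,4],[3,3]] with det -3.
Per unit decrease in design, x* moves by d = (-1.3333, 1).
The basis stays optimal until billboards reaches 0; allowable decrease = 23.25 hr.

23.25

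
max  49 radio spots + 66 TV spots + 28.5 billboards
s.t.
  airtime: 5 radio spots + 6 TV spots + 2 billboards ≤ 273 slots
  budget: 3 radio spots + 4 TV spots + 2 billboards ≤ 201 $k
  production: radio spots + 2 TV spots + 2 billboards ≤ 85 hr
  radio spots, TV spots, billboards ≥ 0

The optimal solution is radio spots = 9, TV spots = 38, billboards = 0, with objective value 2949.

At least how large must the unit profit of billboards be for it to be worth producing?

Check each constraint at x*: airtime 273/273 (tight); budget 179/201 (slack 22); production 85/85 (tight).
By complementary slackness, y = 0 for the non-binding constraint.
Dual feasibility on the basic columns requires 5·y_airtime + 1·y_production = 49, 6·y_airtime + 2·y_production = 66.
Solving: y_airtime = 8, y_production = 9.
billboards enters the basis when its profit ≥ yᵀa₃ = 8·2 + 9·2 = 34.

34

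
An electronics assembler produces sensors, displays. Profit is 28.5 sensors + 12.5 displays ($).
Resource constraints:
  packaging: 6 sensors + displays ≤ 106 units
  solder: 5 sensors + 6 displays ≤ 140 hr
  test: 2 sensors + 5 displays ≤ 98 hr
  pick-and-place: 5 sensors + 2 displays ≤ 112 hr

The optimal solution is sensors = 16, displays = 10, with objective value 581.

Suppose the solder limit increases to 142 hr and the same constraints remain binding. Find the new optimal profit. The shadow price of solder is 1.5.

Δb = 2, so new z* = 581 + (1.5)·(2) = 581 + 3 = 584.

584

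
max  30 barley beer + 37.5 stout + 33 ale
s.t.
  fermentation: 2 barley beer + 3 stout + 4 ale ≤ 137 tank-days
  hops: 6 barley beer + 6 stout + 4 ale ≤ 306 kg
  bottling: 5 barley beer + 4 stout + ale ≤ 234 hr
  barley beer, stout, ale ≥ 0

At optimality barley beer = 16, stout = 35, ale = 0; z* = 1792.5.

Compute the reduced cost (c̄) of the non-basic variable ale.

Check each constraint at x*: fermentation 137/137 (tight); hops 306/306 (tight); bottling 220/234 (slack 14).
Since bottling is not tight, its dual is 0.
From A_Bᵀ y = c: 2·y_fermentation + 6·y_hops = 30; 3·y_fermentation + 6·y_hops = 37.5.
Solving: y_fermentation = 7.5, y_hops = 2.5.
Reduced cost of ale: c₃ − yᵀa₃ = 33 − (7.5·4 + 2.5·4) = 33 − 40 = -7.

-7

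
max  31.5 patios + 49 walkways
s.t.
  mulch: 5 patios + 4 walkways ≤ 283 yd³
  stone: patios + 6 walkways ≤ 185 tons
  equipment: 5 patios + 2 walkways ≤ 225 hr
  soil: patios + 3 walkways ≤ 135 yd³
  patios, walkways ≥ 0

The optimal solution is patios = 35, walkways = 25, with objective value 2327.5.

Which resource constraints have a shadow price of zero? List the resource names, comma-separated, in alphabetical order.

mulch, soil

mulch: 275/283 (slack 8)
stone: 185/185 (binding)
equipment: 225/225 (binding)
soil: 110/135 (slack 25)
By complementary slackness, a constraint with positive slack has shadow price 0 → mulch, soil.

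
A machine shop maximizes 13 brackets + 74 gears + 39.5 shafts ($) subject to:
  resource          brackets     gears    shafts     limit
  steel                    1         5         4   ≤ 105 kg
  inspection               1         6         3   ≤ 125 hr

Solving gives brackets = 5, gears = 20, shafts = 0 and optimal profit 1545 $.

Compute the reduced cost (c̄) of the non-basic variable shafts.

-3.5

At the optimum: steel uses 105 of 105 (binding); inspection uses 125 of 125 (binding).
Dual feasibility on the basic columns requires 1·y_steel + 1·y_inspection = 13, 5·y_steel + 6·y_inspection = 74.
Solving: y_steel = 4, y_inspection = 9.
Reduced cost of shafts: c₃ − yᵀa₃ = 39.5 − (4·4 + 9·3) = 39.5 − 43 = -3.5.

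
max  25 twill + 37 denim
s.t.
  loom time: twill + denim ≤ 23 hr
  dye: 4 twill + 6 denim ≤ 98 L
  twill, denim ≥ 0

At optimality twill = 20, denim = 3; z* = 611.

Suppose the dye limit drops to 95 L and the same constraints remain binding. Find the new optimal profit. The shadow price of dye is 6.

593

Δb = -3, so new z* = 611 + (6)·(-3) = 611 − 18 = 593.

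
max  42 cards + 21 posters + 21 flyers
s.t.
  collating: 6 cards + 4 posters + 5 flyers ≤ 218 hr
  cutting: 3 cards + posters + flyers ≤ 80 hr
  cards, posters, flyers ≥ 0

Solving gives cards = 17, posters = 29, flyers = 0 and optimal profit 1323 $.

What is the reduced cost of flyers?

-3.5

Check each constraint at x*: collating 218/218 (tight); cutting 80/80 (tight).
The binding rows give the dual system: 6·y_collating + 3·y_cutting = 42 and 4·y_collating + 1·y_cutting = 21.
This yields shadow prices y_collating = 3.5, y_cutting = 7.
Reduced cost of flyers: c₃ − yᵀa₃ = 21 − (3.5·5 + 7·1) = 21 − 24.5 = -3.5.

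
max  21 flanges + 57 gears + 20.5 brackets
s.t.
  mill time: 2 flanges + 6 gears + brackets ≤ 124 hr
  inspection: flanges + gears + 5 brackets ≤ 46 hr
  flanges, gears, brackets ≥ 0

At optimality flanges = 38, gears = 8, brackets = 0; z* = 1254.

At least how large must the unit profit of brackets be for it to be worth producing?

Check each constraint at x*: mill time 124/124 (tight); inspection 46/46 (tight).
The binding rows give the dual system: 2·y_mill time + 1·y_inspection = 21 and 6·y_mill time + 1·y_inspection = 57.
Solving: y_mill time = 9, y_inspection = 3.
brackets enters the basis when its profit ≥ yᵀa₃ = 9·1 + 3·5 = 24.

24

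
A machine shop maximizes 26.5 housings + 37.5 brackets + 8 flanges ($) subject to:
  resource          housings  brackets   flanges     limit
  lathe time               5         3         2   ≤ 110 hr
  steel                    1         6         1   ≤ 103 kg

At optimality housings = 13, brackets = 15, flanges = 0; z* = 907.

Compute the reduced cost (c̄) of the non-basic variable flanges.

Check each constraint at x*: lathe time 110/110 (tight); steel 103/103 (tight).
The binding rows give the dual system: 5·y_lathe time + 1·y_steel = 26.5 and 3·y_lathe time + 6·y_steel = 37.5.
This yields shadow prices y_lathe time = 4.5, y_steel = 4.
Reduced cost of flanges: c₃ − yᵀa₃ = 8 − (4.5·2 + 4·1) = 8 − 13 = -5.

-5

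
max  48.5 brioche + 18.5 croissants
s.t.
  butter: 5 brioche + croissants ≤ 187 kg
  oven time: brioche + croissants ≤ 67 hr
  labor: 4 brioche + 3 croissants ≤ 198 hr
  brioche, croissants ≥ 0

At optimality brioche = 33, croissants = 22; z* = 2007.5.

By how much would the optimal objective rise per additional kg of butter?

At the optimum: butter uses 187 of 187 (binding); oven time uses 55 of 67 (slack = 12); labor uses 198 of 198 (binding).
By complementary slackness, y = 0 for the non-binding constraint.
The binding rows give the dual system: 5·y_butter + 4·y_labor = 48.5 and 1·y_butter + 3·y_labor = 18.5.
→ y_butter = 6.5 and y_labor = 4.
Shadow price of butter = 6.5.

6.5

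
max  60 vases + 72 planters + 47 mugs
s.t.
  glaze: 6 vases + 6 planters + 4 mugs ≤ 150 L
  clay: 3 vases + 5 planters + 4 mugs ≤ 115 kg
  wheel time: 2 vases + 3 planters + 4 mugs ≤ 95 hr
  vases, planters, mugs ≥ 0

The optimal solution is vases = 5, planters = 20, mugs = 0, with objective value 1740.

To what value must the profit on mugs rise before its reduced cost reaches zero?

Check each constraint at x*: glaze 150/150 (tight); clay 115/115 (tight); wheel time 70/95 (slack 25).
Slack constraints have shadow price 0 (complementary slackness).
From A_Bᵀ y = c: 6·y_glaze + 3·y_clay = 60; 6·y_glaze + 5·y_clay = 72.
Solving: y_glaze = 7, y_clay = 6.
mugs enters the basis when its profit ≥ yᵀa₃ = 7·4 + 6·4 = 52.

52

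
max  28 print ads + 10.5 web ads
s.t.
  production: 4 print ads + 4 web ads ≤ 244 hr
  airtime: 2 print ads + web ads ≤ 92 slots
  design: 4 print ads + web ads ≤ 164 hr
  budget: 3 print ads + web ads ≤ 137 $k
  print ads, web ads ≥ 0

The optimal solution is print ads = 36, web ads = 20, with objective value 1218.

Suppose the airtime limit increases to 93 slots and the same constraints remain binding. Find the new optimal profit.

1225

Binding: airtime and design. Non-binding: production (20 unused), budget (9 unused).
Since production, budget are not tight, their duals are 0.
The binding rows give the dual system: 2·y_airtime + 4·y_design = 28 and 1·y_airtime + 1·y_design = 10.5.
→ y_airtime = 7 and y_design = 3.5.
Δz = y_airtime·Δb = 7 × (1) = 7, so new z* = 1218 + 7 = 1225.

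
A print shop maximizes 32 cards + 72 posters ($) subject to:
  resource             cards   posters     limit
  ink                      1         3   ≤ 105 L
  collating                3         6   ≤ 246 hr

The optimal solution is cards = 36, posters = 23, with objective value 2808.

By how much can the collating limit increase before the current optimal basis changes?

Binding constraints: ink, collating. The basis is B = [[1,3],[3,6]] with det -3.
Per unit increase in collating, x* moves by d = (1, -0.3333).
The basis stays optimal until posters reaches 0; allowable increase = 69 hr.

69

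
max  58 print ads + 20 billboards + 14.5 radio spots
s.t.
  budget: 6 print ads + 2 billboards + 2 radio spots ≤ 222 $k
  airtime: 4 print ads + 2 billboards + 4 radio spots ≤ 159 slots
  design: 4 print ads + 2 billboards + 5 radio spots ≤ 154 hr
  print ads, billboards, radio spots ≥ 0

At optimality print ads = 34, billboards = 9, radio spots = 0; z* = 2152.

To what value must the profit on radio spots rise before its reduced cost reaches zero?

23

Check each constraint at x*: budget 222/222 (tight); airtime 154/159 (slack 5); design 154/154 (tight).
Since airtime is not tight, its dual is 0.
From A_Bᵀ y = c: 6·y_budget + 4·y_design = 58; 2·y_budget + 2·y_design = 20.
→ y_budget = 9 and y_design = 1.
radio spots enters the basis when its profit ≥ yᵀa₃ = 9·2 + 1·5 = 23.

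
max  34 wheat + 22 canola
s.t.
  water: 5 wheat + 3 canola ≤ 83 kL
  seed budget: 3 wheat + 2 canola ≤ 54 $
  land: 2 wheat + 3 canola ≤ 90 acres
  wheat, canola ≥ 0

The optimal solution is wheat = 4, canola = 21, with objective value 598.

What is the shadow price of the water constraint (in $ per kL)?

Check each constraint at x*: water 83/83 (tight); seed budget 54/54 (tight); land 71/90 (slack 19).
Slack constraints have shadow price 0 (complementary slackness).
From A_Bᵀ y = c: 5·y_water + 3·y_seed budget = 34; 3·y_water + 2·y_seed budget = 22.
Solving: y_water = 2, y_seed budget = 8.
Shadow price of water = 2.

2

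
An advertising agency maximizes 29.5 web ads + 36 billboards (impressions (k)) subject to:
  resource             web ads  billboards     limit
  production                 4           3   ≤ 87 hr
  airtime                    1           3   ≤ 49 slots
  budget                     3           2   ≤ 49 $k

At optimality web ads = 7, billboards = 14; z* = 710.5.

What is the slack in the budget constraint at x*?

0

budget used = 3·7 + 2·14 = 49; slack = 49 − 49 = 0.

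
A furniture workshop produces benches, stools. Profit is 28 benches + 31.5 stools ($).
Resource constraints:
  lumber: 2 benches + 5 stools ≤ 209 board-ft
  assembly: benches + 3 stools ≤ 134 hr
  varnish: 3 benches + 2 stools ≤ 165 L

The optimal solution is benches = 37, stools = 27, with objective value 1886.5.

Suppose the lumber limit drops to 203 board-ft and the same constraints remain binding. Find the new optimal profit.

At the optimum: lumber uses 209 of 209 (binding); assembly uses 118 of 134 (slack = 16); varnish uses 165 of 165 (binding).
By complementary slackness, y = 0 for the non-binding constraint.
From A_Bᵀ y = c: 2·y_lumber + 3·y_varnish = 28; 5·y_lumber + 2·y_varnish = 31.5.
→ y_lumber = 3.5 and y_varnish = 7.
Δz = y_lumber·Δb = 3.5 × (-6) = -21, so new z* = 1886.5 − 21 = 1865.5.

1865.5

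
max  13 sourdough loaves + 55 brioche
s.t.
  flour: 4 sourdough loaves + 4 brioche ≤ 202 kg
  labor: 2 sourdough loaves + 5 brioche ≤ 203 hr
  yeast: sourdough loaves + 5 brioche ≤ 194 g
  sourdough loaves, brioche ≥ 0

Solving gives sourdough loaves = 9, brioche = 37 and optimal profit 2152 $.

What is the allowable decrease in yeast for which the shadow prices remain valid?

7.5

Binding constraints: labor, yeast. The basis is B = [[2,5],[1,5]] with det 5.
Per unit decrease in yeast, x* moves by d = (1, -0.4).
The basis stays optimal until flour becomes binding; allowable decrease = 7.5 g.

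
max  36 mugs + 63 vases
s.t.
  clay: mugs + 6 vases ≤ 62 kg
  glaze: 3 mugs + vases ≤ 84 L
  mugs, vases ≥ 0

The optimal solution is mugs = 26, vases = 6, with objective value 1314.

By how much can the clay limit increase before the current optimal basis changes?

Binding constraints: clay, glaze. The basis is B = [[1,6],[3,1]] with det -17.
Per unit increase in clay, x* moves by d = (-0.0588, 0.1765).
The basis stays optimal until mugs reaches 0; allowable increase = 442 kg.

442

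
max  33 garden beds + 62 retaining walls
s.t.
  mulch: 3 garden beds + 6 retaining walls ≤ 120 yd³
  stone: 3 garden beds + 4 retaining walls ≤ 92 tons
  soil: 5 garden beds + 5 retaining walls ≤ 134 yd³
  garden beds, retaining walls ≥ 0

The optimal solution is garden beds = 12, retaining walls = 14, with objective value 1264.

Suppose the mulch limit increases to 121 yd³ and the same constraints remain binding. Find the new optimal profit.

1273

Check each constraint at x*: mulch 120/120 (tight); stone 92/92 (tight); soil 130/134 (slack 4).
Since soil is not tight, its dual is 0.
From A_Bᵀ y = c: 3·y_mulch + 3·y_stone = 33; 6·y_mulch + 4·y_stone = 62.
Solving: y_mulch = 9, y_stone = 2.
Δz = y_mulch·Δb = 9 × (1) = 9, so new z* = 1264 + 9 = 1273.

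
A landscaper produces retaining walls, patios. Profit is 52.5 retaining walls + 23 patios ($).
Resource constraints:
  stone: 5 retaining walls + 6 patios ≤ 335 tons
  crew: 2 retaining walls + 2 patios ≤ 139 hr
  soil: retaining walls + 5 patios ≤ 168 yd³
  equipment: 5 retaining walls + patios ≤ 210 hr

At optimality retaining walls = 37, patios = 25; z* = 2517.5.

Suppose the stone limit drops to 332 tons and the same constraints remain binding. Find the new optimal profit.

Check each constraint at x*: stone 335/335 (tight); crew 124/139 (slack 15); soil 162/168 (slack 6); equipment 210/210 (tight).
Since crew, soil are not tight, their duals are 0.
The binding rows give the dual system: 5·y_stone + 5·y_equipment = 52.5 and 6·y_stone + 1·y_equipment = 23.
This yields shadow prices y_stone = 2.5, y_equipment = 8.
Δz = y_stone·Δb = 2.5 × (-3) = -7.5, so new z* = 2517.5 − 7.5 = 2510.

2510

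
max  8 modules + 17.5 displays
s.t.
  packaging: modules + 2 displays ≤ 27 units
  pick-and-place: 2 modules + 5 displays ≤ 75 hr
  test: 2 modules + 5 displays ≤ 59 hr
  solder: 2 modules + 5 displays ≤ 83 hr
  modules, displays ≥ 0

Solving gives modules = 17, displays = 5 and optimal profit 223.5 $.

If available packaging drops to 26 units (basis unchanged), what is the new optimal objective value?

218.5

Check each constraint at x*: packaging 27/27 (tight); pick-and-place 59/75 (slack 16); test 59/59 (tight); solder 59/83 (slack 24).
Since pick-and-place, solder are not tight, their duals are 0.
The binding rows give the dual system: 1·y_packaging + 2·y_test = 8 and 2·y_packaging + 5·y_test = 17.5.
This yields shadow prices y_packaging = 5, y_test = 1.5.
Δz = y_packaging·Δb = 5 × (-1) = -5, so new z* = 223.5 − 5 = 218.5.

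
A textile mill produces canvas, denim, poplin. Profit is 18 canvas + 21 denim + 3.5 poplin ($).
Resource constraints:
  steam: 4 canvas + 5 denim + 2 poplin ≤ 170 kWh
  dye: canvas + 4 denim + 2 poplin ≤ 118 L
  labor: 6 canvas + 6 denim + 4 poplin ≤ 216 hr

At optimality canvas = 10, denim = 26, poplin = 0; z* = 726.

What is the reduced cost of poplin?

-6.5

Binding: steam and labor. Non-binding: dye (4 unused).
Slack constraints have shadow price 0 (complementary slackness).
Dual feasibility on the basic columns requires 4·y_steam + 6·y_labor = 18, 5·y_steam + 6·y_labor = 21.
Solving: y_steam = 3, y_labor = 1.
Reduced cost of poplin: c₃ − yᵀa₃ = 3.5 − (3·2 + 1·4) = 3.5 − 10 = -6.5.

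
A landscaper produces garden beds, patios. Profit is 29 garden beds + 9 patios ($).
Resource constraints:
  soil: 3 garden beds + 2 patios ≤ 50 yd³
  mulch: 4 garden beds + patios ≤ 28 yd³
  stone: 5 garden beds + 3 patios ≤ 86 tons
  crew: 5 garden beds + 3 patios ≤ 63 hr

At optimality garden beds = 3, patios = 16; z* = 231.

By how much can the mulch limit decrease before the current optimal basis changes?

7

Binding constraints: mulch, crew. The basis is B = [[4,1],[5,3]] with det 7.
Per unit decrease in mulch, x* moves by d = (-0.4286, 0.7143).
The basis stays optimal until garden beds reaches 0; allowable decrease = 7 yd³.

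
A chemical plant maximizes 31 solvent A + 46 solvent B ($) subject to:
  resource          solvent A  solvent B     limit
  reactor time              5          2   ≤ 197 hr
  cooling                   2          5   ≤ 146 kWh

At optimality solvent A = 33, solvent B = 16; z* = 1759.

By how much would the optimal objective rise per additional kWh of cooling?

8

Both reactor time and cooling are binding at x*.
Dual feasibility on the basic columns requires 5·y_reactor time + 2·y_cooling = 31, 2·y_reactor time + 5·y_cooling = 46.
→ y_reactor time = 3 and y_cooling = 8.
Shadow price of cooling = 8.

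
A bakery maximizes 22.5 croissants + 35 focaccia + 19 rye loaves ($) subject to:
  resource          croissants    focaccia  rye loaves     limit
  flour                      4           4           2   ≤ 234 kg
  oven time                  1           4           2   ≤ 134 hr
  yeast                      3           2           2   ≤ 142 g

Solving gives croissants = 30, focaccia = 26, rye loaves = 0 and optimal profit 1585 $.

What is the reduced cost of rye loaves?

At the optimum: flour uses 224 of 234 (slack = 10); oven time uses 134 of 134 (binding); yeast uses 142 of 142 (binding).
By complementary slackness, y = 0 for the non-binding constraint.
Dual feasibility on the basic columns requires 1·y_oven time + 3·y_yeast = 22.5, 4·y_oven time + 2·y_yeast = 35.
→ y_oven time = 6 and y_yeast = 5.5.
Reduced cost of rye loaves: c₃ − yᵀa₃ = 19 − (6·2 + 5.5·2) = 19 − 23 = -4.

-4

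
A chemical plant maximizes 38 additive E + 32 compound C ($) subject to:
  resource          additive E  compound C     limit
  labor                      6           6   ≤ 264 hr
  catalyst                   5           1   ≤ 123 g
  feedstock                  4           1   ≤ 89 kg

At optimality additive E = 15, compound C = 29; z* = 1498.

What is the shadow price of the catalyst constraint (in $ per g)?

0

Check each constraint at x*: labor 264/264 (tight); catalyst 104/123 (slack 19); feedstock 89/89 (tight).
Since catalyst is not tight, its dual is 0.
The binding rows give the dual system: 6·y_labor + 4·y_feedstock = 38 and 6·y_labor + 1·y_feedstock = 32.
Solving: y_labor = 5, y_feedstock = 2.
Shadow price of catalyst = 0.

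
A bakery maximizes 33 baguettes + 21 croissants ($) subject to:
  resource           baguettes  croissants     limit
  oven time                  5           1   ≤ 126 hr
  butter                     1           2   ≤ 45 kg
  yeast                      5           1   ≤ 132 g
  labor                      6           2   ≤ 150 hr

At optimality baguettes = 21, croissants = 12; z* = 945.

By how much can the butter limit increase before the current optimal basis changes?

Binding constraints: butter, labor. The basis is B = [[1,2],[6,2]] with det -10.
Per unit increase in butter, x* moves by d = (-0.2, 0.6).
The basis stays optimal until baguettes reaches 0; allowable increase = 105 kg.

105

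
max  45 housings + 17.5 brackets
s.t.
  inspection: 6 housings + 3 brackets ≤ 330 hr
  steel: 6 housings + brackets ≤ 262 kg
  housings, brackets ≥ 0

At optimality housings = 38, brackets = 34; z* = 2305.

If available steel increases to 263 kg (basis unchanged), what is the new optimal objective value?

Both inspection and steel are binding at x*.
From A_Bᵀ y = c: 6·y_inspection + 6·y_steel = 45; 3·y_inspection + 1·y_steel = 17.5.
Solving: y_inspection = 5, y_steel = 2.5.
Δz = y_steel·Δb = 2.5 × (1) = 2.5, so new z* = 2305 + 2.5 = 2307.5.

2307.5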